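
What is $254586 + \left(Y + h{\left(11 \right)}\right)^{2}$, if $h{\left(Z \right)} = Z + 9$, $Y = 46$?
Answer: $258942$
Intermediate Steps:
$h{\left(Z \right)} = 9 + Z$
$254586 + \left(Y + h{\left(11 \right)}\right)^{2} = 254586 + \left(46 + \left(9 + 11\right)\right)^{2} = 254586 + \left(46 + 20\right)^{2} = 254586 + 66^{2} = 254586 + 4356 = 258942$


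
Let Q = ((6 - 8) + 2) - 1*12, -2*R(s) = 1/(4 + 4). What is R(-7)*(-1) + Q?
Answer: -191/16 ≈ -11.938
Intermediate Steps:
R(s) = -1/16 (R(s) = -1/(2*(4 + 4)) = -½/8 = -½*⅛ = -1/16)
Q = -12 (Q = (-2 + 2) - 12 = 0 - 12 = -12)
R(-7)*(-1) + Q = -1/16*(-1) - 12 = 1/16 - 12 = -191/16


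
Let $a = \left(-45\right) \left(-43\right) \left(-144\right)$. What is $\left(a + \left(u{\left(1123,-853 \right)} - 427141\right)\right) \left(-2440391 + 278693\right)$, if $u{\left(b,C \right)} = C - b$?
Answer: $1529956891386$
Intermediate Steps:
$a = -278640$ ($a = 1935 \left(-144\right) = -278640$)
$\left(a + \left(u{\left(1123,-853 \right)} - 427141\right)\right) \left(-2440391 + 278693\right) = \left(-278640 - 429117\right) \left(-2440391 + 278693\right) = \left(-278640 - 429117\right) \left(-2161698\right) = \left(-707757\right) \left(-2161698\right) = 1529956891386$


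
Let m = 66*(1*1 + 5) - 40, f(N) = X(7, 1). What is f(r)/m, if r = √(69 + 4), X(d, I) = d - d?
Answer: 0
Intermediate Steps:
X(d, I) = 0
r = √73 ≈ 8.5440
f(N) = 0
m = 356 (m = 66*(1 + 5) - 40 = 66*6 - 40 = 396 - 40 = 356)
f(r)/m = 0/356 = 0*(1/356) = 0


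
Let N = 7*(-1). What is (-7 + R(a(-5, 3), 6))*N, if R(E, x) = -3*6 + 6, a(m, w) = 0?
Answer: 133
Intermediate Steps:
R(E, x) = -12 (R(E, x) = -18 + 6 = -12)
N = -7
(-7 + R(a(-5, 3), 6))*N = (-7 - 12)*(-7) = -19*(-7) = 133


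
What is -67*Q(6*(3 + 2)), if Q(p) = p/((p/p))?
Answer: -2010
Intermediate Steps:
Q(p) = p (Q(p) = p/1 = p*1 = p)
-67*Q(6*(3 + 2)) = -402*(3 + 2) = -402*5 = -67*30 = -2010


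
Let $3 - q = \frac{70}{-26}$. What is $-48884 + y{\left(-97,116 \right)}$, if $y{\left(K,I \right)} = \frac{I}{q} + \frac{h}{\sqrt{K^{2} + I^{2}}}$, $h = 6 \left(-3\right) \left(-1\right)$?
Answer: $- \frac{1807954}{37} + \frac{18 \sqrt{22865}}{22865} \approx -48864.0$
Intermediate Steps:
$q = \frac{74}{13}$ ($q = 3 - \frac{70}{-26} = 3 - 70 \left(- \frac{1}{26}\right) = 3 - - \frac{35}{13} = 3 + \frac{35}{13} = \frac{74}{13} \approx 5.6923$)
$h = 18$ ($h = \left(-18\right) \left(-1\right) = 18$)
$y{\left(K,I \right)} = \frac{18}{\sqrt{I^{2} + K^{2}}} + \frac{13 I}{74}$ ($y{\left(K,I \right)} = \frac{I}{\frac{74}{13}} + \frac{18}{\sqrt{K^{2} + I^{2}}} = I \frac{13}{74} + \frac{18}{\sqrt{I^{2} + K^{2}}} = \frac{13 I}{74} + \frac{18}{\sqrt{I^{2} + K^{2}}} = \frac{18}{\sqrt{I^{2} + K^{2}}} + \frac{13 I}{74}$)
$-48884 + y{\left(-97,116 \right)} = -48884 + \left(\frac{18}{\sqrt{116^{2} + \left(-97\right)^{2}}} + \frac{13}{74} \cdot 116\right) = -48884 + \left(\frac{18}{\sqrt{13456 + 9409}} + \frac{754}{37}\right) = -48884 + \left(\frac{18}{\sqrt{22865}} + \frac{754}{37}\right) = -48884 + \left(18 \frac{\sqrt{22865}}{22865} + \frac{754}{37}\right) = -48884 + \left(\frac{18 \sqrt{22865}}{22865} + \frac{754}{37}\right) = -48884 + \left(\frac{754}{37} + \frac{18 \sqrt{22865}}{22865}\right) = - \frac{1807954}{37} + \frac{18 \sqrt{22865}}{22865}$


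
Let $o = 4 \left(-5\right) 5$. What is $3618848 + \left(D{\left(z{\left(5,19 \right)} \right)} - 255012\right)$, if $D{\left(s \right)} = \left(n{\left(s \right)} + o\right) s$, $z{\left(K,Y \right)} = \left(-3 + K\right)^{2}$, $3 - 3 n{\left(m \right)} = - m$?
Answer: $\frac{10090336}{3} \approx 3.3634 \cdot 10^{6}$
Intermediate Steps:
$o = -100$ ($o = \left(-20\right) 5 = -100$)
$n{\left(m \right)} = 1 + \frac{m}{3}$ ($n{\left(m \right)} = 1 - \frac{\left(-1\right) m}{3} = 1 + \frac{m}{3}$)
$D{\left(s \right)} = s \left(-99 + \frac{s}{3}\right)$ ($D{\left(s \right)} = \left(\left(1 + \frac{s}{3}\right) - 100\right) s = \left(-99 + \frac{s}{3}\right) s = s \left(-99 + \frac{s}{3}\right)$)
$3618848 + \left(D{\left(z{\left(5,19 \right)} \right)} - 255012\right) = 3618848 - \left(255012 - \frac{\left(-3 + 5\right)^{2} \left(-297 + \left(-3 + 5\right)^{2}\right)}{3}\right) = 3618848 - \left(255012 - \frac{2^{2} \left(-297 + 2^{2}\right)}{3}\right) = 3618848 - \left(255012 - \frac{4 \left(-297 + 4\right)}{3}\right) = 3618848 - \left(255012 - - \frac{1172}{3}\right) = 3618848 - \frac{766208}{3} = \frac{10090336}{3}$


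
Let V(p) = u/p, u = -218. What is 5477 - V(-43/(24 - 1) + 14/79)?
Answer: 16445669/3075 ≈ 5348.2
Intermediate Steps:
V(p) = -218/p
5477 - V(-43/(24 - 1) + 14/79) = 5477 - (-218)/(-43/(24 - 1) + 14/79) = 5477 - (-218)/(-43/23 + 14*(1/79)) = 5477 - (-218)/(-43*1/23 + 14/79) = 5477 - (-218)/(-43/23 + 14/79) = 5477 - (-218)/(-3075/1817) = 5477 - (-218)*(-1817)/3075 = 5477 - 1*396106/3075 = 5477 - 396106/3075 = 16445669/3075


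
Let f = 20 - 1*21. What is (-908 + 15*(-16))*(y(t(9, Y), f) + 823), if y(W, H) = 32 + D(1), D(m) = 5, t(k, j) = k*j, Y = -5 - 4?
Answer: -987280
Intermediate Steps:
Y = -9
t(k, j) = j*k
f = -1 (f = 20 - 21 = -1)
y(W, H) = 37 (y(W, H) = 32 + 5 = 37)
(-908 + 15*(-16))*(y(t(9, Y), f) + 823) = (-908 + 15*(-16))*(37 + 823) = (-908 - 240)*860 = -1148*860 = -987280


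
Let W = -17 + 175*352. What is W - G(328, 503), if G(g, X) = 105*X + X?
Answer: 8265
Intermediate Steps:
G(g, X) = 106*X
W = 61583 (W = -17 + 61600 = 61583)
W - G(328, 503) = 61583 - 106*503 = 61583 - 1*53318 = 61583 - 53318 = 8265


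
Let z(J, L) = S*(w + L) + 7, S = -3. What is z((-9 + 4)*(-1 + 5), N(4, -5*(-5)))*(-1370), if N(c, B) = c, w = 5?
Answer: 27400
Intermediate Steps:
z(J, L) = -8 - 3*L (z(J, L) = -3*(5 + L) + 7 = (-15 - 3*L) + 7 = -8 - 3*L)
z((-9 + 4)*(-1 + 5), N(4, -5*(-5)))*(-1370) = (-8 - 3*4)*(-1370) = (-8 - 12)*(-1370) = -20*(-1370) = 27400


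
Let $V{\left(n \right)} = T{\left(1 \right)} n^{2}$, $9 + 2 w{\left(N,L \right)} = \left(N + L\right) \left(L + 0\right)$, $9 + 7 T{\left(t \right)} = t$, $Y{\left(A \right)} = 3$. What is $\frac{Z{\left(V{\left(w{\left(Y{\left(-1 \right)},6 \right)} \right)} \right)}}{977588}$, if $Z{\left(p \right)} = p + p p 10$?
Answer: $\frac{81998325}{23950906} \approx 3.4236$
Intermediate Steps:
$T{\left(t \right)} = - \frac{9}{7} + \frac{t}{7}$
$w{\left(N,L \right)} = - \frac{9}{2} + \frac{L \left(L + N\right)}{2}$ ($w{\left(N,L \right)} = - \frac{9}{2} + \frac{\left(N + L\right) \left(L + 0\right)}{2} = - \frac{9}{2} + \frac{\left(L + N\right) L}{2} = - \frac{9}{2} + \frac{L \left(L + N\right)}{2}$)
$V{\left(n \right)} = - \frac{8 n^{2}}{7}$ ($V{\left(n \right)} = \left(- \frac{9}{7} + \frac{1}{7} \cdot 1\right) n^{2} = \left(- \frac{9}{7} + \frac{1}{7}\right) n^{2} = - \frac{8 n^{2}}{7}$)
$Z{\left(p \right)} = p + 10 p^{2}$ ($Z{\left(p \right)} = p + p^{2} \cdot 10 = p + 10 p^{2}$)
$\frac{Z{\left(V{\left(w{\left(Y{\left(-1 \right)},6 \right)} \right)} \right)}}{977588} = \frac{- \frac{8 \left(- \frac{9}{2} + \frac{6^{2}}{2} + \frac{1}{2} \cdot 6 \cdot 3\right)^{2}}{7} \left(1 + 10 \left(- \frac{8 \left(- \frac{9}{2} + \frac{6^{2}}{2} + \frac{1}{2} \cdot 6 \cdot 3\right)^{2}}{7}\right)\right)}{977588} = - \frac{8 \left(- \frac{9}{2} + \frac{1}{2} \cdot 36 + 9\right)^{2}}{7} \left(1 + 10 \left(- \frac{8 \left(- \frac{9}{2} + \frac{1}{2} \cdot 36 + 9\right)^{2}}{7}\right)\right) \frac{1}{977588} = - \frac{8 \left(- \frac{9}{2} + 18 + 9\right)^{2}}{7} \left(1 + 10 \left(- \frac{8 \left(- \frac{9}{2} + 18 + 9\right)^{2}}{7}\right)\right) \frac{1}{977588} = - \frac{8 \left(\frac{45}{2}\right)^{2}}{7} \left(1 + 10 \left(- \frac{8 \left(\frac{45}{2}\right)^{2}}{7}\right)\right) \frac{1}{977588} = \left(- \frac{8}{7}\right) \frac{2025}{4} \left(1 + 10 \left(\left(- \frac{8}{7}\right) \frac{2025}{4}\right)\right) \frac{1}{977588} = - \frac{4050 \left(1 + 10 \left(- \frac{4050}{7}\right)\right)}{7} \cdot \frac{1}{977588} = - \frac{4050 \left(1 - \frac{40500}{7}\right)}{7} \cdot \frac{1}{977588} = \left(- \frac{4050}{7}\right) \left(- \frac{40493}{7}\right) \frac{1}{977588} = \frac{163996650}{49} \cdot \frac{1}{977588} = \frac{81998325}{23950906}$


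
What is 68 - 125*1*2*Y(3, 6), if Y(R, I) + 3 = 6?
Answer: -682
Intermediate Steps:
Y(R, I) = 3 (Y(R, I) = -3 + 6 = 3)
68 - 125*1*2*Y(3, 6) = 68 - 125*1*2*3 = 68 - 250*3 = 68 - 125*6 = 68 - 750 = -682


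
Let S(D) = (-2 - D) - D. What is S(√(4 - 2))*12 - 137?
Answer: -161 - 24*√2 ≈ -194.94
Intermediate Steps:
S(D) = -2 - 2*D
S(√(4 - 2))*12 - 137 = (-2 - 2*√(4 - 2))*12 - 137 = (-2 - 2*√2)*12 - 137 = (-24 - 24*√2) - 137 = -161 - 24*√2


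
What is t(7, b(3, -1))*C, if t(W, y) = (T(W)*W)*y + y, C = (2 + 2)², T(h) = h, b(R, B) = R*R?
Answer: 7200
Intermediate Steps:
b(R, B) = R²
C = 16 (C = 4² = 16)
t(W, y) = y + y*W² (t(W, y) = (W*W)*y + y = W²*y + y = y*W² + y = y + y*W²)
t(7, b(3, -1))*C = (3²*(1 + 7²))*16 = (9*(1 + 49))*16 = (9*50)*16 = 450*16 = 7200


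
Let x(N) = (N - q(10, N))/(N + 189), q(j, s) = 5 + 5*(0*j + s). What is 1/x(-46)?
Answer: 143/179 ≈ 0.79888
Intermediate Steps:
q(j, s) = 5 + 5*s (q(j, s) = 5 + 5*(0 + s) = 5 + 5*s)
x(N) = (-5 - 4*N)/(189 + N) (x(N) = (N - (5 + 5*N))/(N + 189) = (N + (-5 - 5*N))/(189 + N) = (-5 - 4*N)/(189 + N))
1/x(-46) = 1/((-5 - 4*(-46))/(189 - 46)) = 1/((-5 + 184)/143) = 1/((1/143)*179) = 1/(179/143) = 143/179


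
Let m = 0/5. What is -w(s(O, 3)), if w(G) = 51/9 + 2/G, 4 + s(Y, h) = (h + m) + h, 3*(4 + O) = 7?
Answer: -20/3 ≈ -6.6667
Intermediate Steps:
O = -5/3 (O = -4 + (⅓)*7 = -4 + 7/3 = -5/3 ≈ -1.6667)
m = 0 (m = 0*(⅕) = 0)
s(Y, h) = -4 + 2*h (s(Y, h) = -4 + ((h + 0) + h) = -4 + (h + h) = -4 + 2*h)
w(G) = 17/3 + 2/G (w(G) = 51*(⅑) + 2/G = 17/3 + 2/G)
-w(s(O, 3)) = -(17/3 + 2/(-4 + 2*3)) = -(17/3 + 2/(-4 + 6)) = -(17/3 + 2/2) = -(17/3 + 2*(½)) = -(17/3 + 1) = -1*20/3 = -20/3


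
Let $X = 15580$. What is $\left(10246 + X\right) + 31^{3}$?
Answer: $55617$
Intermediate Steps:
$\left(10246 + X\right) + 31^{3} = \left(10246 + 15580\right) + 31^{3} = 25826 + 29791 = 55617$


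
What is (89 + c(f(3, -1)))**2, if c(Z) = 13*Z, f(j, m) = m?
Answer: 5776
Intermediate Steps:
(89 + c(f(3, -1)))**2 = (89 + 13*(-1))**2 = (89 - 13)**2 = 76**2 = 5776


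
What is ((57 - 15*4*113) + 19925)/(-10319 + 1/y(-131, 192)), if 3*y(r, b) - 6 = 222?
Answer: -1003352/784243 ≈ -1.2794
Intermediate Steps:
y(r, b) = 76 (y(r, b) = 2 + (⅓)*222 = 2 + 74 = 76)
((57 - 15*4*113) + 19925)/(-10319 + 1/y(-131, 192)) = ((57 - 15*4*113) + 19925)/(-10319 + 1/76) = ((57 - 60*113) + 19925)/(-10319 + 1/76) = ((57 - 6780) + 19925)/(-784243/76) = (-6723 + 19925)*(-76/784243) = 13202*(-76/784243) = -1003352/784243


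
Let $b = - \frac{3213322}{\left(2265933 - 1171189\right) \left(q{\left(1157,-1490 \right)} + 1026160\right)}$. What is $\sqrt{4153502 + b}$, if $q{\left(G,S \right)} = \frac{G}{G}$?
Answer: $\frac{\sqrt{6685817511098233830270141121}}{40120842778} \approx 2038.0$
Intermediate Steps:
$q{\left(G,S \right)} = 1$
$b = - \frac{229523}{80241685556}$ ($b = - \frac{3213322}{\left(2265933 - 1171189\right) \left(1 + 1026160\right)} = - \frac{3213322}{1094744 \cdot 1026161} = - \frac{3213322}{1123383597784} = \left(-3213322\right) \frac{1}{1123383597784} = - \frac{229523}{80241685556} \approx -2.8604 \cdot 10^{-6}$)
$\sqrt{4153502 + b} = \sqrt{4153502 - \frac{229523}{80241685556}} = \sqrt{\frac{333284001439987589}{80241685556}} = \frac{\sqrt{6685817511098233830270141121}}{40120842778}$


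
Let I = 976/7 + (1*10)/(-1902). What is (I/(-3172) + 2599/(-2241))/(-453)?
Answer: 18986819459/7145465709564 ≈ 0.0026572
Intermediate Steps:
I = 928141/6657 (I = 976*(⅐) + 10*(-1/1902) = 976/7 - 5/951 = 928141/6657 ≈ 139.42)
(I/(-3172) + 2599/(-2241))/(-453) = ((928141/6657)/(-3172) + 2599/(-2241))/(-453) = ((928141/6657)*(-1/3172) + 2599*(-1/2241))*(-1/453) = (-928141/21116004 - 2599/2241)*(-1/453) = -18986819459/15773654988*(-1/453) = 18986819459/7145465709564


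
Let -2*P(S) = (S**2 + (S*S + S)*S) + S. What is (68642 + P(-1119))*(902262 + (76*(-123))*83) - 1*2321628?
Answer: 88388912421732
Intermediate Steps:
P(S) = -S/2 - S**2/2 - S*(S + S**2)/2 (P(S) = -((S**2 + (S*S + S)*S) + S)/2 = -((S**2 + (S**2 + S)*S) + S)/2 = -((S**2 + (S + S**2)*S) + S)/2 = -((S**2 + S*(S + S**2)) + S)/2 = -(S + S**2 + S*(S + S**2))/2 = -S/2 - S**2/2 - S*(S + S**2)/2)
(68642 + P(-1119))*(902262 + (76*(-123))*83) - 1*2321628 = (68642 - 1/2*(-1119)*(1 + (-1119)**2 + 2*(-1119)))*(902262 + (76*(-123))*83) - 1*2321628 = (68642 - 1/2*(-1119)*(1 + 1252161 - 2238))*(902262 - 9348*83) - 2321628 = (68642 - 1/2*(-1119)*1249924)*(902262 - 775884) - 2321628 = (68642 + 699332478)*126378 - 2321628 = 699401120*126378 - 2321628 = 88388914743360 - 2321628 = 88388912421732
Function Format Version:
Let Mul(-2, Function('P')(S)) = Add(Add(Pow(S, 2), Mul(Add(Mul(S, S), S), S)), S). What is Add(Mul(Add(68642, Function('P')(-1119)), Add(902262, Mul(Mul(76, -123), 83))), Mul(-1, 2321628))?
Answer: 88388912421732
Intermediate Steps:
Function('P')(S) = Add(Mul(Rational(-1, 2), S), Mul(Rational(-1, 2), Pow(S, 2)), Mul(Rational(-1, 2), S, Add(S, Pow(S, 2)))) (Function('P')(S) = Mul(Rational(-1, 2), Add(Add(Pow(S, 2), Mul(Add(Mul(S, S), S), S)), S)) = Mul(Rational(-1, 2), Add(Add(Pow(S, 2), Mul(Add(Pow(S, 2), S), S)), S)) = Mul(Rational(-1, 2), Add(Add(Pow(S, 2), Mul(Add(S, Pow(S, 2)), S)), S)) = Mul(Rational(-1, 2), Add(Add(Pow(S, 2), Mul(S, Add(S, Pow(S, 2)))), S)) = Mul(Rational(-1, 2), Add(S, Pow(S, 2), Mul(S, Add(S, Pow(S, 2))))) = Add(Mul(Rational(-1, 2), S), Mul(Rational(-1, 2), Pow(S, 2)), Mul(Rational(-1, 2), S, Add(S, Pow(S, 2)))))
Add(Mul(Add(68642, Function('P')(-1119)), Add(902262, Mul(Mul(76, -123), 83))), Mul(-1, 2321628)) = Add(Mul(Add(68642, Mul(Rational(-1, 2), -1119, Add(1, Pow(-1119, 2), Mul(2, -1119)))), Add(902262, Mul(Mul(76, -123), 83))), Mul(-1, 2321628)) = Add(Mul(Add(68642, Mul(Rational(-1, 2), -1119, Add(1, 1252161, -2238))), Add(902262, Mul(-9348, 83))), -2321628) = Add(Mul(Add(68642, Mul(Rational(-1, 2), -1119, 1249924)), Add(902262, -775884)), -2321628) = Add(Mul(Add(68642, 699332478), 126378), -2321628) = Add(Mul(699401120, 126378), -2321628) = Add(88388914743360, -2321628) = 88388912421732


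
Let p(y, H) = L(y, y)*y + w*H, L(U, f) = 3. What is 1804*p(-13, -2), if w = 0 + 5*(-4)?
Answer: 1804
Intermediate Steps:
w = -20 (w = 0 - 20 = -20)
p(y, H) = -20*H + 3*y (p(y, H) = 3*y - 20*H = -20*H + 3*y)
1804*p(-13, -2) = 1804*(-20*(-2) + 3*(-13)) = 1804*(40 - 39) = 1804*1 = 1804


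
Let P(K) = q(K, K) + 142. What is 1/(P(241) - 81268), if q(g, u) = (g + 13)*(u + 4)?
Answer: -1/18896 ≈ -5.2921e-5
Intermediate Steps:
q(g, u) = (4 + u)*(13 + g) (q(g, u) = (13 + g)*(4 + u) = (4 + u)*(13 + g))
P(K) = 194 + K**2 + 17*K (P(K) = (52 + 4*K + 13*K + K*K) + 142 = (52 + 4*K + 13*K + K**2) + 142 = (52 + K**2 + 17*K) + 142 = 194 + K**2 + 17*K)
1/(P(241) - 81268) = 1/((194 + 241**2 + 17*241) - 81268) = 1/((194 + 58081 + 4097) - 81268) = 1/(62372 - 81268) = 1/(-18896) = -1/18896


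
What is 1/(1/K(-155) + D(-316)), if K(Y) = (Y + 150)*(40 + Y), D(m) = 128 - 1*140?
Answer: -575/6899 ≈ -0.083345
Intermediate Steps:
D(m) = -12 (D(m) = 128 - 140 = -12)
K(Y) = (40 + Y)*(150 + Y) (K(Y) = (150 + Y)*(40 + Y) = (40 + Y)*(150 + Y))
1/(1/K(-155) + D(-316)) = 1/(1/(6000 + (-155)² + 190*(-155)) - 12) = 1/(1/(6000 + 24025 - 29450) - 12) = 1/(1/575 - 12) = 1/(-6899/575) = -575/6899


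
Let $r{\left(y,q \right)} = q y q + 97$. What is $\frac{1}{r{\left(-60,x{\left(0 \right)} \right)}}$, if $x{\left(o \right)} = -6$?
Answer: $- \frac{1}{2063} \approx -0.00048473$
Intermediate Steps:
$r{\left(y,q \right)} = 97 + y q^{2}$ ($r{\left(y,q \right)} = y q^{2} + 97 = 97 + y q^{2}$)
$\frac{1}{r{\left(-60,x{\left(0 \right)} \right)}} = \frac{1}{97 - 60 \left(-6\right)^{2}} = \frac{1}{97 - 2160} = \frac{1}{-2063} = - \frac{1}{2063}$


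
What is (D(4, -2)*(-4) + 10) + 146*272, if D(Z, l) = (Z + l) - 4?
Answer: 39730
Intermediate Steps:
D(Z, l) = -4 + Z + l
(D(4, -2)*(-4) + 10) + 146*272 = ((-4 + 4 - 2)*(-4) + 10) + 146*272 = (-2*(-4) + 10) + 39712 = (8 + 10) + 39712 = 18 + 39712 = 39730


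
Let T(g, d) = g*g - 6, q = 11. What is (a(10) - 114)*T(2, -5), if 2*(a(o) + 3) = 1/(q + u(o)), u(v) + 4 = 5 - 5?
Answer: 1637/7 ≈ 233.86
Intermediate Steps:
u(v) = -4 (u(v) = -4 + (5 - 5) = -4 + 0 = -4)
T(g, d) = -6 + g**2 (T(g, d) = g**2 - 6 = -6 + g**2)
a(o) = -41/14 (a(o) = -3 + 1/(2*(11 - 4)) = -3 + (1/2)/7 = -3 + (1/2)*(1/7) = -3 + 1/14 = -41/14)
(a(10) - 114)*T(2, -5) = (-41/14 - 114)*(-6 + 2**2) = -1637*(-6 + 4)/14 = -1637/14*(-2) = 1637/7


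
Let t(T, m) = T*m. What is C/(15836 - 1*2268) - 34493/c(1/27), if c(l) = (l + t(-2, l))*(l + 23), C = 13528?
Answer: 21323822557/527456 ≈ 40428.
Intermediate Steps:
c(l) = -l*(23 + l) (c(l) = (l - 2*l)*(l + 23) = (-l)*(23 + l) = -l*(23 + l))
C/(15836 - 1*2268) - 34493/c(1/27) = 13528/(15836 - 1*2268) - 34493*27/(-23 - 1/27) = 13528/(15836 - 2268) - 34493*27/(-23 - 1*1/27) = 13528/13568 - 34493*27/(-23 - 1/27) = 13528*(1/13568) - 34493/((1/27)*(-622/27)) = 1691/1696 - 34493/(-622/729) = 1691/1696 - 34493*(-729/622) = 1691/1696 + 25145397/622 = 21323822557/527456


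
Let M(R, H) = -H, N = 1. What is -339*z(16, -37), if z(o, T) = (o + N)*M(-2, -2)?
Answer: -11526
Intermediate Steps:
z(o, T) = 2 + 2*o (z(o, T) = (o + 1)*(-1*(-2)) = (1 + o)*2 = 2 + 2*o)
-339*z(16, -37) = -339*(2 + 2*16) = -339*(2 + 32) = -339*34 = -11526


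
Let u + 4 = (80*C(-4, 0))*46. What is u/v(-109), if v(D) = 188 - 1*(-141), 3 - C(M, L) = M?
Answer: 548/7 ≈ 78.286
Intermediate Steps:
C(M, L) = 3 - M
v(D) = 329 (v(D) = 188 + 141 = 329)
u = 25756 (u = -4 + (80*(3 - 1*(-4)))*46 = -4 + (80*(3 + 4))*46 = -4 + (80*7)*46 = -4 + 560*46 = -4 + 25760 = 25756)
u/v(-109) = 25756/329 = 25756*(1/329) = 548/7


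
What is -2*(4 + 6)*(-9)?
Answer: 180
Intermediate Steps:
-2*(4 + 6)*(-9) = -2*10*(-9) = -20*(-9) = 180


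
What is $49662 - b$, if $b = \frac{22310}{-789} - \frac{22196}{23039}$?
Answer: $\frac{903275976136}{18177771} \approx 49691.0$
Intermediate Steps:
$b = - \frac{531512734}{18177771}$ ($b = 22310 \left(- \frac{1}{789}\right) - \frac{22196}{23039} = - \frac{22310}{789} - \frac{22196}{23039} = - \frac{531512734}{18177771} \approx -29.24$)
$49662 - b = 49662 - - \frac{531512734}{18177771} = 49662 + \frac{531512734}{18177771} = \frac{903275976136}{18177771}$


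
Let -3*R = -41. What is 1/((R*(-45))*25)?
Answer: -1/15375 ≈ -6.5041e-5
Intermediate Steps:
R = 41/3 (R = -⅓*(-41) = 41/3 ≈ 13.667)
1/((R*(-45))*25) = 1/(((41/3)*(-45))*25) = 1/(-615*25) = 1/(-15375) = -1/15375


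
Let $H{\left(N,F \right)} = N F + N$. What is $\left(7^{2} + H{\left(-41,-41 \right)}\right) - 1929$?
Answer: $-240$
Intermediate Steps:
$H{\left(N,F \right)} = N + F N$ ($H{\left(N,F \right)} = F N + N = N + F N$)
$\left(7^{2} + H{\left(-41,-41 \right)}\right) - 1929 = \left(7^{2} - 41 \left(1 - 41\right)\right) - 1929 = \left(49 - -1640\right) - 1929 = \left(49 + 1640\right) - 1929 = 1689 - 1929 = -240$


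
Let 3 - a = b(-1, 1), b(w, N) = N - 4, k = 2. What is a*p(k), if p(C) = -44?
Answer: -264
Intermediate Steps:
b(w, N) = -4 + N
a = 6 (a = 3 - (-4 + 1) = 3 - 1*(-3) = 3 + 3 = 6)
a*p(k) = 6*(-44) = -264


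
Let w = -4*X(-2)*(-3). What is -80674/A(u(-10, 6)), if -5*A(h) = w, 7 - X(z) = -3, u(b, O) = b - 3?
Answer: 40337/12 ≈ 3361.4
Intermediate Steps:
u(b, O) = -3 + b
X(z) = 10 (X(z) = 7 - 1*(-3) = 7 + 3 = 10)
w = 120 (w = -4*10*(-3) = -40*(-3) = 120)
A(h) = -24 (A(h) = -⅕*120 = -24)
-80674/A(u(-10, 6)) = -80674/(-24) = -80674*(-1/24) = 40337/12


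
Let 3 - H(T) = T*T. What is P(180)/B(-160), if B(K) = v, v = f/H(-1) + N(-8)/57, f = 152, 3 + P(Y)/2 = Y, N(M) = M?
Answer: 10089/2162 ≈ 4.6665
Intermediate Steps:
P(Y) = -6 + 2*Y
H(T) = 3 - T² (H(T) = 3 - T*T = 3 - T²)
v = 4324/57 (v = 152/(3 - 1*(-1)²) - 8/57 = 152/(3 - 1*1) - 8*1/57 = 152/(3 - 1) - 8/57 = 152/2 - 8/57 = 152*(½) - 8/57 = 76 - 8/57 = 4324/57 ≈ 75.860)
B(K) = 4324/57
P(180)/B(-160) = (-6 + 2*180)/(4324/57) = (-6 + 360)*(57/4324) = 354*(57/4324) = 10089/2162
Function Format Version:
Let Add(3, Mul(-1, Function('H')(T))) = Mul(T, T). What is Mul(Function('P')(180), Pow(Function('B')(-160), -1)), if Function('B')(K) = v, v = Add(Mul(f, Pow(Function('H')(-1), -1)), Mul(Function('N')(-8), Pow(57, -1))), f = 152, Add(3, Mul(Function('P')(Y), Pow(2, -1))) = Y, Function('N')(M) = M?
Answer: Rational(10089, 2162) ≈ 4.6665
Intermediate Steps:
Function('P')(Y) = Add(-6, Mul(2, Y))
Function('H')(T) = Add(3, Mul(-1, Pow(T, 2))) (Function('H')(T) = Add(3, Mul(-1, Mul(T, T))) = Add(3, Mul(-1, Pow(T, 2))))
v = Rational(4324, 57) (v = Add(Mul(152, Pow(Add(3, Mul(-1, Pow(-1, 2))), -1)), Mul(-8, Pow(57, -1))) = Add(Mul(152, Pow(Add(3, Mul(-1, 1)), -1)), Mul(-8, Rational(1, 57))) = Add(Mul(152, Pow(Add(3, -1), -1)), Rational(-8, 57)) = Add(Mul(152, Pow(2, -1)), Rational(-8, 57)) = Add(Mul(152, Rational(1, 2)), Rational(-8, 57)) = Add(76, Rational(-8, 57)) = Rational(4324, 57) ≈ 75.860)
Function('B')(K) = Rational(4324, 57)
Mul(Function('P')(180), Pow(Function('B')(-160), -1)) = Mul(Add(-6, Mul(2, 180)), Pow(Rational(4324, 57), -1)) = Mul(Add(-6, 360), Rational(57, 4324)) = Mul(354, Rational(57, 4324)) = Rational(10089, 2162)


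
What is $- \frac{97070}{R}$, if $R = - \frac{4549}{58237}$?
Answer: $\frac{5653065590}{4549} \approx 1.2427 \cdot 10^{6}$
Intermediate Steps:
$R = - \frac{4549}{58237}$ ($R = \left(-4549\right) \frac{1}{58237} = - \frac{4549}{58237} \approx -0.078112$)
$- \frac{97070}{R} = - \frac{97070}{- \frac{4549}{58237}} = \left(-97070\right) \left(- \frac{58237}{4549}\right) = \frac{5653065590}{4549}$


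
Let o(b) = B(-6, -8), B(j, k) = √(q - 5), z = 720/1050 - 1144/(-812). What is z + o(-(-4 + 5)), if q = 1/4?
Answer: 2126/1015 + I*√19/2 ≈ 2.0946 + 2.1795*I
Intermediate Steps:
q = ¼ ≈ 0.25000
z = 2126/1015 (z = 720*(1/1050) - 1144*(-1/812) = 24/35 + 286/203 = 2126/1015 ≈ 2.0946)
B(j, k) = I*√19/2 (B(j, k) = √(¼ - 5) = √(-19/4) = I*√19/2)
o(b) = I*√19/2
z + o(-(-4 + 5)) = 2126/1015 + I*√19/2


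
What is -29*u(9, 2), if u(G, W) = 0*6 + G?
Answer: -261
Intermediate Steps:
u(G, W) = G (u(G, W) = 0 + G = G)
-29*u(9, 2) = -29*9 = -261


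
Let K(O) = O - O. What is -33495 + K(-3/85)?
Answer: -33495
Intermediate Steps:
K(O) = 0
-33495 + K(-3/85) = -33495 + 0 = -33495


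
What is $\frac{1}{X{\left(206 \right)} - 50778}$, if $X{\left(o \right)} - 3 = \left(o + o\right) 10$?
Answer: $- \frac{1}{46655} \approx -2.1434 \cdot 10^{-5}$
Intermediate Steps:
$X{\left(o \right)} = 3 + 20 o$ ($X{\left(o \right)} = 3 + \left(o + o\right) 10 = 3 + 2 o 10 = 3 + 20 o$)
$\frac{1}{X{\left(206 \right)} - 50778} = \frac{1}{\left(3 + 20 \cdot 206\right) - 50778} = \frac{1}{\left(3 + 4120\right) - 50778} = \frac{1}{4123 - 50778} = \frac{1}{-46655} = - \frac{1}{46655}$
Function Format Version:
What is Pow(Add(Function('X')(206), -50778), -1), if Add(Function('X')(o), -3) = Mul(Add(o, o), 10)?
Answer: Rational(-1, 46655) ≈ -2.1434e-5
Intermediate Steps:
Function('X')(o) = Add(3, Mul(20, o)) (Function('X')(o) = Add(3, Mul(Add(o, o), 10)) = Add(3, Mul(Mul(2, o), 10)) = Add(3, Mul(20, o)))
Pow(Add(Function('X')(206), -50778), -1) = Pow(Add(Add(3, Mul(20, 206)), -50778), -1) = Pow(Add(Add(3, 4120), -50778), -1) = Pow(Add(4123, -50778), -1) = Pow(-46655, -1) = Rational(-1, 46655)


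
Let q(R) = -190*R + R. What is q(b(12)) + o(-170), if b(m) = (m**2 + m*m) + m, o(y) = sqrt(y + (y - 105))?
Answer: -56700 + I*sqrt(445) ≈ -56700.0 + 21.095*I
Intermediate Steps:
o(y) = sqrt(-105 + 2*y) (o(y) = sqrt(y + (-105 + y)) = sqrt(-105 + 2*y))
b(m) = m + 2*m**2 (b(m) = (m**2 + m**2) + m = 2*m**2 + m = m + 2*m**2)
q(R) = -189*R
q(b(12)) + o(-170) = -2268*(1 + 2*12) + sqrt(-105 + 2*(-170)) = -2268*(1 + 24) + sqrt(-105 - 340) = -2268*25 + sqrt(-445) = -189*300 + I*sqrt(445) = -56700 + I*sqrt(445)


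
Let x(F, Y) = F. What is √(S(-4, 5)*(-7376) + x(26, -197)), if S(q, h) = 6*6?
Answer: I*√265510 ≈ 515.28*I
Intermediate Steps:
S(q, h) = 36
√(S(-4, 5)*(-7376) + x(26, -197)) = √(36*(-7376) + 26) = √(-265536 + 26) = √(-265510) = I*√265510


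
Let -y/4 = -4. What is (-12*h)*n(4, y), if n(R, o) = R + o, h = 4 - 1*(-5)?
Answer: -2160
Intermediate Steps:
y = 16 (y = -4*(-4) = 16)
h = 9 (h = 4 + 5 = 9)
(-12*h)*n(4, y) = (-12*9)*(4 + 16) = -108*20 = -2160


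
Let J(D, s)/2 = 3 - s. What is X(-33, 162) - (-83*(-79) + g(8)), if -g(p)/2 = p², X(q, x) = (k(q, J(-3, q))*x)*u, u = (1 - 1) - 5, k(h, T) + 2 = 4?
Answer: -8049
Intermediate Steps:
J(D, s) = 6 - 2*s (J(D, s) = 2*(3 - s) = 6 - 2*s)
k(h, T) = 2 (k(h, T) = -2 + 4 = 2)
u = -5 (u = 0 - 5 = -5)
X(q, x) = -10*x (X(q, x) = (2*x)*(-5) = -10*x)
g(p) = -2*p²
X(-33, 162) - (-83*(-79) + g(8)) = -10*162 - (-83*(-79) - 2*8²) = -1620 - (6557 - 2*64) = -1620 - (6557 - 128) = -1620 - 1*6429 = -1620 - 6429 = -8049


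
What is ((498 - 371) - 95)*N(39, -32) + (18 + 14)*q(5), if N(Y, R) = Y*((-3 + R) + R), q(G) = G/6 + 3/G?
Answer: -1253552/15 ≈ -83570.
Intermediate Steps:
q(G) = 3/G + G/6 (q(G) = G*(1/6) + 3/G = G/6 + 3/G = 3/G + G/6)
N(Y, R) = Y*(-3 + 2*R)
((498 - 371) - 95)*N(39, -32) + (18 + 14)*q(5) = ((498 - 371) - 95)*(39*(-3 + 2*(-32))) + (18 + 14)*(3/5 + (1/6)*5) = (127 - 95)*(39*(-3 - 64)) + 32*(3*(1/5) + 5/6) = 32*(39*(-67)) + 32*(3/5 + 5/6) = 32*(-2613) + 32*(43/30) = -83616 + 688/15 = -1253552/15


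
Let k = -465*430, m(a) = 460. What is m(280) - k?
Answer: 200410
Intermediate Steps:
k = -199950
m(280) - k = 460 - 1*(-199950) = 460 + 199950 = 200410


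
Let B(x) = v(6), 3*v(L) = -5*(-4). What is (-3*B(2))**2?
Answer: 400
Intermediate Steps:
v(L) = 20/3 (v(L) = (-5*(-4))/3 = (1/3)*20 = 20/3)
B(x) = 20/3
(-3*B(2))**2 = (-3*20/3)**2 = (-1*20)**2 = (-20)**2 = 400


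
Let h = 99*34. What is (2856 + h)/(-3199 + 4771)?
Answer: 1037/262 ≈ 3.9580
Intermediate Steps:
h = 3366
(2856 + h)/(-3199 + 4771) = (2856 + 3366)/(-3199 + 4771) = 6222/1572 = 6222*(1/1572) = 1037/262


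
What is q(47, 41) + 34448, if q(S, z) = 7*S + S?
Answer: 34824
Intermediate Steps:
q(S, z) = 8*S
q(47, 41) + 34448 = 8*47 + 34448 = 376 + 34448 = 34824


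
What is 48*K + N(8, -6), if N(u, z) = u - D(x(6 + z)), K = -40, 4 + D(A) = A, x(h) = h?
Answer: -1908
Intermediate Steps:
D(A) = -4 + A
N(u, z) = -2 + u - z (N(u, z) = u - (-4 + (6 + z)) = u - (2 + z) = u + (-2 - z) = -2 + u - z)
48*K + N(8, -6) = 48*(-40) + (-2 + 8 - 1*(-6)) = -1920 + (-2 + 8 + 6) = -1920 + 12 = -1908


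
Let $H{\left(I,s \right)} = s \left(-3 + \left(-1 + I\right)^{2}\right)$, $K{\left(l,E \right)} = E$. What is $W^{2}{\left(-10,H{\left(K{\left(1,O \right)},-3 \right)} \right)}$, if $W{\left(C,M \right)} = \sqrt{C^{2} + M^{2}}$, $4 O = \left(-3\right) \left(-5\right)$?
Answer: $\frac{73561}{256} \approx 287.35$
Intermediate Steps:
$O = \frac{15}{4}$ ($O = \frac{\left(-3\right) \left(-5\right)}{4} = \frac{1}{4} \cdot 15 = \frac{15}{4} \approx 3.75$)
$W^{2}{\left(-10,H{\left(K{\left(1,O \right)},-3 \right)} \right)} = \left(\sqrt{\left(-10\right)^{2} + \left(- 3 \left(-3 + \left(-1 + \frac{15}{4}\right)^{2}\right)\right)^{2}}\right)^{2} = \left(\sqrt{100 + \left(- 3 \left(-3 + \left(\frac{11}{4}\right)^{2}\right)\right)^{2}}\right)^{2} = \left(\sqrt{100 + \left(- 3 \left(-3 + \frac{121}{16}\right)\right)^{2}}\right)^{2} = \left(\sqrt{100 + \left(\left(-3\right) \frac{73}{16}\right)^{2}}\right)^{2} = \left(\sqrt{100 + \left(- \frac{219}{16}\right)^{2}}\right)^{2} = \left(\sqrt{100 + \frac{47961}{256}}\right)^{2} = \left(\sqrt{\frac{73561}{256}}\right)^{2} = \left(\frac{\sqrt{73561}}{16}\right)^{2} = \frac{73561}{256}$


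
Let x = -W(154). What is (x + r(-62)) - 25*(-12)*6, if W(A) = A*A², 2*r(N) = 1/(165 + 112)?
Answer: -2022357055/554 ≈ -3.6505e+6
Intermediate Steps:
r(N) = 1/554 (r(N) = 1/(2*(165 + 112)) = (½)/277 = (½)*(1/277) = 1/554)
W(A) = A³
x = -3652264 (x = -1*154³ = -1*3652264 = -3652264)
(x + r(-62)) - 25*(-12)*6 = (-3652264 + 1/554) - 25*(-12)*6 = -2023354255/554 + 300*6 = -2023354255/554 + 1800 = -2022357055/554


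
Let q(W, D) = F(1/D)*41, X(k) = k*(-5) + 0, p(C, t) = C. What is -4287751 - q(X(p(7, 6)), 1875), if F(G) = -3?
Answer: -4287628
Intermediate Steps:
X(k) = -5*k (X(k) = -5*k + 0 = -5*k)
q(W, D) = -123 (q(W, D) = -3*41 = -123)
-4287751 - q(X(p(7, 6)), 1875) = -4287751 - 1*(-123) = -4287751 + 123 = -4287628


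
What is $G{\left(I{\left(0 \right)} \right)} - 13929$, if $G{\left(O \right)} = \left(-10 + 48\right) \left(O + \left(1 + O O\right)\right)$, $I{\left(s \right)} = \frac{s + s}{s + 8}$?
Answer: $-13891$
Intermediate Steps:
$I{\left(s \right)} = \frac{2 s}{8 + s}$
$G{\left(O \right)} = 38 + 38 O + 38 O^{2}$ ($G{\left(O \right)} = 38 \left(O + \left(1 + O^{2}\right)\right) = 38 \left(1 + O + O^{2}\right) = 38 + 38 O + 38 O^{2}$)
$G{\left(I{\left(0 \right)} \right)} - 13929 = \left(38 + 38 \cdot 2 \cdot 0 \frac{1}{8 + 0} + 38 \left(2 \cdot 0 \frac{1}{8 + 0}\right)^{2}\right) - 13929 = \left(38 + 38 \cdot 2 \cdot 0 \cdot \frac{1}{8} + 38 \left(2 \cdot 0 \cdot \frac{1}{8}\right)^{2}\right) - 13929 = \left(38 + 38 \cdot 0 + 38 \cdot 0^{2}\right) - 13929 = \left(38 + 0 + 38 \cdot 0\right) - 13929 = \left(38 + 0 + 0\right) - 13929 = 38 - 13929 = -13891$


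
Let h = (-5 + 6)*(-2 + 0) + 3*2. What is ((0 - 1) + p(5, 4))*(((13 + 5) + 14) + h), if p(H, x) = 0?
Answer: -36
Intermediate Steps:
h = 4 (h = 1*(-2) + 6 = -2 + 6 = 4)
((0 - 1) + p(5, 4))*(((13 + 5) + 14) + h) = ((0 - 1) + 0)*(((13 + 5) + 14) + 4) = (-1 + 0)*((18 + 14) + 4) = -(32 + 4) = -1*36 = -36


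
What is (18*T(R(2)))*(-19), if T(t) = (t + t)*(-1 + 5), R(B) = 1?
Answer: -2736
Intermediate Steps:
T(t) = 8*t (T(t) = (2*t)*4 = 8*t)
(18*T(R(2)))*(-19) = (18*(8*1))*(-19) = (18*8)*(-19) = 144*(-19) = -2736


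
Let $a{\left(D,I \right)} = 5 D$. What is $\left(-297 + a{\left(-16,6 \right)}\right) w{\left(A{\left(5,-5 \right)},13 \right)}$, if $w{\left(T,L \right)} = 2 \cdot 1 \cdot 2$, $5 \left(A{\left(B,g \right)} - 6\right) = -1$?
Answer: $-1508$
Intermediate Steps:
$A{\left(B,g \right)} = \frac{29}{5}$ ($A{\left(B,g \right)} = 6 + \frac{1}{5} \left(-1\right) = 6 - \frac{1}{5} = \frac{29}{5}$)
$w{\left(T,L \right)} = 4$ ($w{\left(T,L \right)} = 2 \cdot 2 = 4$)
$\left(-297 + a{\left(-16,6 \right)}\right) w{\left(A{\left(5,-5 \right)},13 \right)} = \left(-297 + 5 \left(-16\right)\right) 4 = \left(-297 - 80\right) 4 = \left(-377\right) 4 = -1508$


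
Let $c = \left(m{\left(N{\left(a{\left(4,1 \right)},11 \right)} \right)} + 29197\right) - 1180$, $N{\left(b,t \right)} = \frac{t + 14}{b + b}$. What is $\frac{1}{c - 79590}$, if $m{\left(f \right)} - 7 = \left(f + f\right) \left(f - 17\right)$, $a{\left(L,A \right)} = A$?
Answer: $- \frac{2}{103357} \approx -1.935 \cdot 10^{-5}$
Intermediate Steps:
$N{\left(b,t \right)} = \frac{14 + t}{2 b}$
$m{\left(f \right)} = 7 + 2 f \left(-17 + f\right)$ ($m{\left(f \right)} = 7 + \left(f + f\right) \left(f - 17\right) = 7 + 2 f \left(-17 + f\right)$)
$c = \frac{55823}{2}$ ($c = \left(\left(7 - 34 \frac{14 + 11}{2 \cdot 1} + 2 \left(\frac{14 + 11}{2 \cdot 1}\right)^{2}\right) + 29197\right) - 1180 = \left(\left(7 - 34 \cdot \frac{1}{2} \cdot 1 \cdot 25 + 2 \left(\frac{1}{2} \cdot 1 \cdot 25\right)^{2}\right) + 29197\right) - 1180 = \left(\left(7 - 425 + 2 \left(\frac{25}{2}\right)^{2}\right) + 29197\right) - 1180 = \left(\left(7 - 425 + 2 \cdot \frac{625}{4}\right) + 29197\right) - 1180 = \left(\left(7 - 425 + \frac{625}{2}\right) + 29197\right) - 1180 = \left(- \frac{211}{2} + 29197\right) - 1180 = \frac{58183}{2} - 1180 = \frac{55823}{2} \approx 27912.0$)
$\frac{1}{c - 79590} = \frac{1}{\frac{55823}{2} - 79590} = \frac{1}{- \frac{103357}{2}} = - \frac{2}{103357}$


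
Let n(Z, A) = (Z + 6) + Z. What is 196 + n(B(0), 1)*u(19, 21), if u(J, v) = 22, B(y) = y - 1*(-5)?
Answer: 548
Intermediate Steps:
B(y) = 5 + y (B(y) = y + 5 = 5 + y)
n(Z, A) = 6 + 2*Z (n(Z, A) = (6 + Z) + Z = 6 + 2*Z)
196 + n(B(0), 1)*u(19, 21) = 196 + (6 + 2*(5 + 0))*22 = 196 + (6 + 2*5)*22 = 196 + (6 + 10)*22 = 196 + 16*22 = 196 + 352 = 548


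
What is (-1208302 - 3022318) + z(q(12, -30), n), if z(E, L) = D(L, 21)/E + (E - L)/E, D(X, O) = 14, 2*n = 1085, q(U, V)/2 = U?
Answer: -203070769/48 ≈ -4.2306e+6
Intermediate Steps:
q(U, V) = 2*U
n = 1085/2 (n = (½)*1085 = 1085/2 ≈ 542.50)
z(E, L) = 14/E + (E - L)/E
(-1208302 - 3022318) + z(q(12, -30), n) = (-1208302 - 3022318) + (14 + 2*12 - 1*1085/2)/((2*12)) = -4230620 + (14 + 24 - 1085/2)/24 = -4230620 + (1/24)*(-1009/2) = -4230620 - 1009/48 = -203070769/48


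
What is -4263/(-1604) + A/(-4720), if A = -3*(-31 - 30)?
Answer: 4956957/1892720 ≈ 2.6190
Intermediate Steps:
A = 183 (A = -3*(-61) = 183)
-4263/(-1604) + A/(-4720) = -4263/(-1604) + 183/(-4720) = -4263*(-1/1604) + 183*(-1/4720) = 4263/1604 - 183/4720 = 4956957/1892720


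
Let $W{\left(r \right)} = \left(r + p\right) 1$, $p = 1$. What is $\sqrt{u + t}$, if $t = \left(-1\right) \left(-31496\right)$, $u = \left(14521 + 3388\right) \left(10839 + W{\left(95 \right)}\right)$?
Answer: $\sqrt{195866411} \approx 13995.0$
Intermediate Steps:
$W{\left(r \right)} = 1 + r$ ($W{\left(r \right)} = \left(r + 1\right) 1 = \left(1 + r\right) 1 = 1 + r$)
$u = 195834915$ ($u = \left(14521 + 3388\right) \left(10839 + \left(1 + 95\right)\right) = 17909 \left(10839 + 96\right) = 17909 \cdot 10935 = 195834915$)
$t = 31496$
$\sqrt{u + t} = \sqrt{195834915 + 31496} = \sqrt{195866411}$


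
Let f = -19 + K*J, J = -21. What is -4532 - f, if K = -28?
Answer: -5101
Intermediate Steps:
f = 569 (f = -19 - 28*(-21) = -19 + 588 = 569)
-4532 - f = -4532 - 1*569 = -4532 - 569 = -5101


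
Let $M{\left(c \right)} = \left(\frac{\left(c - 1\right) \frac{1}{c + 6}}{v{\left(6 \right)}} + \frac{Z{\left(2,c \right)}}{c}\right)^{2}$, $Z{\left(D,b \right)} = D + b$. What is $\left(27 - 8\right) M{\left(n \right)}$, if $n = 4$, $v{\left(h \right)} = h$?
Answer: $\frac{18259}{400} \approx 45.648$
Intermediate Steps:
$M{\left(c \right)} = \left(\frac{2 + c}{c} + \frac{-1 + c}{6 \left(6 + c\right)}\right)^{2}$ ($M{\left(c \right)} = \left(\frac{\left(c - 1\right) \frac{1}{c + 6}}{6} + \frac{2 + c}{c}\right)^{2} = \left(\frac{-1 + c}{6 + c} \frac{1}{6} + \frac{2 + c}{c}\right)^{2} = \left(\frac{-1 + c}{6 \left(6 + c\right)} + \frac{2 + c}{c}\right)^{2} = \left(\frac{2 + c}{c} + \frac{-1 + c}{6 \left(6 + c\right)}\right)^{2}$)
$\left(27 - 8\right) M{\left(n \right)} = \left(27 - 8\right) \frac{\left(72 + 7 \cdot 4^{2} + 47 \cdot 4\right)^{2}}{36 \cdot 16 \left(6 + 4\right)^{2}} = 19 \cdot \frac{1}{36} \cdot \frac{1}{16} \cdot \frac{1}{100} \left(72 + 7 \cdot 16 + 188\right)^{2} = 19 \cdot \frac{1}{36} \cdot \frac{1}{16} \cdot \frac{1}{100} \left(72 + 112 + 188\right)^{2} = 19 \cdot \frac{1}{36} \cdot \frac{1}{16} \cdot \frac{1}{100} \cdot 372^{2} = 19 \cdot \frac{1}{36} \cdot \frac{1}{16} \cdot \frac{1}{100} \cdot 138384 = 19 \cdot \frac{961}{400} = \frac{18259}{400}$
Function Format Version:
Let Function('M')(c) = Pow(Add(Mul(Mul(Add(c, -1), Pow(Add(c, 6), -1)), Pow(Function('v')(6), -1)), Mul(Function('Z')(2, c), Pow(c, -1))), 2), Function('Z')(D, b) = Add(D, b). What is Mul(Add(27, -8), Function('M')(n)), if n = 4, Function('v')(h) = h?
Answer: Rational(18259, 400) ≈ 45.648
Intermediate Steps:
Function('M')(c) = Pow(Add(Mul(Pow(c, -1), Add(2, c)), Mul(Rational(1, 6), Pow(Add(6, c), -1), Add(-1, c))), 2) (Function('M')(c) = Pow(Add(Mul(Mul(Add(c, -1), Pow(Add(c, 6), -1)), Pow(6, -1)), Mul(Add(2, c), Pow(c, -1))), 2) = Pow(Add(Mul(Mul(Add(-1, c), Pow(Add(6, c), -1)), Rational(1, 6)), Mul(Pow(c, -1), Add(2, c))), 2) = Pow(Add(Mul(Mul(Pow(Add(6, c), -1), Add(-1, c)), Rational(1, 6)), Mul(Pow(c, -1), Add(2, c))), 2) = Pow(Add(Mul(Rational(1, 6), Pow(Add(6, c), -1), Add(-1, c)), Mul(Pow(c, -1), Add(2, c))), 2) = Pow(Add(Mul(Pow(c, -1), Add(2, c)), Mul(Rational(1, 6), Pow(Add(6, c), -1), Add(-1, c))), 2))
Mul(Add(27, -8), Function('M')(n)) = Mul(Add(27, -8), Mul(Rational(1, 36), Pow(4, -2), Pow(Add(6, 4), -2), Pow(Add(72, Mul(7, Pow(4, 2)), Mul(47, 4)), 2))) = Mul(19, Mul(Rational(1, 36), Rational(1, 16), Pow(10, -2), Pow(Add(72, Mul(7, 16), 188), 2))) = Mul(19, Mul(Rational(1, 36), Rational(1, 16), Rational(1, 100), Pow(Add(72, 112, 188), 2))) = Mul(19, Mul(Rational(1, 36), Rational(1, 16), Rational(1, 100), Pow(372, 2))) = Mul(19, Mul(Rational(1, 36), Rational(1, 16), Rational(1, 100), 138384)) = Mul(19, Rational(961, 400)) = Rational(18259, 400)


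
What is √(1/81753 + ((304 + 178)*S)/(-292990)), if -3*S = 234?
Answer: √18407009712766995915/11976405735 ≈ 0.35823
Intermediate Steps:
S = -78 (S = -⅓*234 = -78)
√(1/81753 + ((304 + 178)*S)/(-292990)) = √(1/81753 + ((304 + 178)*(-78))/(-292990)) = √(1/81753 + (482*(-78))*(-1/292990)) = √(1/81753 - 37596*(-1/292990)) = √(1/81753 + 18798/146495) = √(1536939389/11976405735) = √18407009712766995915/11976405735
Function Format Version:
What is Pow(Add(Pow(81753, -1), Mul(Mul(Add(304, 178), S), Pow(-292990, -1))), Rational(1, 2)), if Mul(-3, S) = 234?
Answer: Mul(Rational(1, 11976405735), Pow(18407009712766995915, Rational(1, 2))) ≈ 0.35823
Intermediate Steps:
S = -78 (S = Mul(Rational(-1, 3), 234) = -78)
Pow(Add(Pow(81753, -1), Mul(Mul(Add(304, 178), S), Pow(-292990, -1))), Rational(1, 2)) = Pow(Add(Pow(81753, -1), Mul(Mul(Add(304, 178), -78), Pow(-292990, -1))), Rational(1, 2)) = Pow(Add(Rational(1, 81753), Mul(Mul(482, -78), Rational(-1, 292990))), Rational(1, 2)) = Pow(Add(Rational(1, 81753), Mul(-37596, Rational(-1, 292990))), Rational(1, 2)) = Pow(Add(Rational(1, 81753), Rational(18798, 146495)), Rational(1, 2)) = Pow(Rational(1536939389, 11976405735), Rational(1, 2)) = Mul(Rational(1, 11976405735), Pow(18407009712766995915, Rational(1, 2)))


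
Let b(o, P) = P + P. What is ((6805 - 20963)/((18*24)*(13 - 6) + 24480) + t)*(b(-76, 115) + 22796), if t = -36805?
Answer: -5827298491207/6876 ≈ -8.4748e+8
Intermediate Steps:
b(o, P) = 2*P
((6805 - 20963)/((18*24)*(13 - 6) + 24480) + t)*(b(-76, 115) + 22796) = ((6805 - 20963)/((18*24)*(13 - 6) + 24480) - 36805)*(2*115 + 22796) = (-14158/(432*7 + 24480) - 36805)*(230 + 22796) = (-14158/(3024 + 24480) - 36805)*23026 = (-14158/27504 - 36805)*23026 = (-14158*1/27504 - 36805)*23026 = (-7079/13752 - 36805)*23026 = -506149439/13752*23026 = -5827298491207/6876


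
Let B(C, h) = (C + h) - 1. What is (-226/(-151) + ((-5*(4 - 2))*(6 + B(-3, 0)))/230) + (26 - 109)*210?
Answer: -60529494/3473 ≈ -17429.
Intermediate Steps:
B(C, h) = -1 + C + h
(-226/(-151) + ((-5*(4 - 2))*(6 + B(-3, 0)))/230) + (26 - 109)*210 = (-226/(-151) + ((-5*(4 - 2))*(6 + (-1 - 3 + 0)))/230) + (26 - 109)*210 = (-226*(-1/151) + ((-5*2)*(6 - 4))*(1/230)) - 83*210 = (226/151 - 10*2*(1/230)) - 17430 = (226/151 - 20*1/230) - 17430 = (226/151 - 2/23) - 17430 = 4896/3473 - 17430 = -60529494/3473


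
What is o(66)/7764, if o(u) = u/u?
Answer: 1/7764 ≈ 0.00012880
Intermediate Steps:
o(u) = 1
o(66)/7764 = 1/7764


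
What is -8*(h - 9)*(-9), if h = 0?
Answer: -648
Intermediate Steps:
-8*(h - 9)*(-9) = -8*(0 - 9)*(-9) = -8*(-9)*(-9) = 72*(-9) = -648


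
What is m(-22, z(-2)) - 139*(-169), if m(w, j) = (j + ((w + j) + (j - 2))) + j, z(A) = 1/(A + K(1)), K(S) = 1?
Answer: 23463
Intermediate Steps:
z(A) = 1/(1 + A) (z(A) = 1/(A + 1) = 1/(1 + A))
m(w, j) = -2 + w + 4*j (m(w, j) = (j + ((j + w) + (-2 + j))) + j = (j + (-2 + w + 2*j)) + j = (-2 + w + 3*j) + j = -2 + w + 4*j)
m(-22, z(-2)) - 139*(-169) = (-2 - 22 + 4/(1 - 2)) - 139*(-169) = (-2 - 22 + 4/(-1)) + 23491 = (-2 - 22 + 4*(-1)) + 23491 = (-2 - 22 - 4) + 23491 = -28 + 23491 = 23463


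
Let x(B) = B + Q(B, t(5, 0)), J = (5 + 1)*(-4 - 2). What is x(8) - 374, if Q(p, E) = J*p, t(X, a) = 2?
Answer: -654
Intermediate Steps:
J = -36 (J = 6*(-6) = -36)
Q(p, E) = -36*p
x(B) = -35*B (x(B) = B - 36*B = -35*B)
x(8) - 374 = -35*8 - 374 = -280 - 374 = -654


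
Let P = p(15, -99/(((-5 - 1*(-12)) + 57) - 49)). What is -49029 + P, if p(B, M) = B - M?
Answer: -245037/5 ≈ -49007.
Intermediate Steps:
P = 108/5 (P = 15 - (-99)/(((-5 - 1*(-12)) + 57) - 49) = 15 - (-99)/(((-5 + 12) + 57) - 49) = 15 - (-99)/((7 + 57) - 49) = 15 - (-99)/(64 - 49) = 15 - (-99)/15 = 15 - 1*(-33/5) = 15 + 33/5 = 108/5 ≈ 21.600)
-49029 + P = -49029 + 108/5 = -245037/5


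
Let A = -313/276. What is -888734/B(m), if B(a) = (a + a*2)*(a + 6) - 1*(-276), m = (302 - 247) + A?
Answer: -22566733728/252655633 ≈ -89.318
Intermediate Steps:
A = -313/276 (A = -313*1/276 = -313/276 ≈ -1.1341)
m = 14867/276 (m = (302 - 247) - 313/276 = 55 - 313/276 = 14867/276 ≈ 53.866)
B(a) = 276 + 3*a*(6 + a) (B(a) = (a + 2*a)*(6 + a) + 276 = (3*a)*(6 + a) + 276 = 3*a*(6 + a) + 276 = 276 + 3*a*(6 + a))
-888734/B(m) = -888734/(276 + 3*(14867/276)**2 + 18*(14867/276)) = -888734/(276 + 3*(221027689/76176) + 44601/46) = -888734/(276 + 221027689/25392 + 44601/46) = -888734/252655633/25392 = -888734*25392/252655633 = -22566733728/252655633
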